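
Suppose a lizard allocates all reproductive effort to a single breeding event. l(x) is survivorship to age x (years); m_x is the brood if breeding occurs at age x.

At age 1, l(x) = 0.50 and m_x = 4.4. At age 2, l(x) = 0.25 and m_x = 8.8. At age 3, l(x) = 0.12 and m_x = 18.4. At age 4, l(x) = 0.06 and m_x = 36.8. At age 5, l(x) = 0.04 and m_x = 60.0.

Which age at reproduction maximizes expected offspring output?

Expected offspring if breeding at age x = l(x) × m_x:
  age 1: 0.50 × 4.4 = 2.200
  age 2: 0.25 × 8.8 = 2.200
  age 3: 0.12 × 18.4 = 2.208
  age 4: 0.06 × 36.8 = 2.208
  age 5: 0.04 × 60.0 = 2.400
Maximum at age 5 (2.400).

5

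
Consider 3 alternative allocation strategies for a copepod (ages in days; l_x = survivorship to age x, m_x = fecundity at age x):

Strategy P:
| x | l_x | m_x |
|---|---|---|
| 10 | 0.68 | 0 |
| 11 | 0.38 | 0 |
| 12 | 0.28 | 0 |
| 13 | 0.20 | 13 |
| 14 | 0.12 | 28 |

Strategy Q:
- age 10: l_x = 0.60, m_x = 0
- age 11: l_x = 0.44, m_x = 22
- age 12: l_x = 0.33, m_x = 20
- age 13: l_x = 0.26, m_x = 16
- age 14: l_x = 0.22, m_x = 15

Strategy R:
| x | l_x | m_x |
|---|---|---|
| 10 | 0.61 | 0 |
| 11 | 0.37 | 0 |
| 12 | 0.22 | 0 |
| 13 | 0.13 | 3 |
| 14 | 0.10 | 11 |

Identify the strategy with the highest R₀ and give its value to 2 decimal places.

23.74

Strategy P: R₀ = 0.68×0 + 0.38×0 + 0.28×0 + 0.20×13 + 0.12×28 = 5.9600
Strategy Q: R₀ = 0.60×0 + 0.44×22 + 0.33×20 + 0.26×16 + 0.22×15 = 23.7400
Strategy R: R₀ = 0.61×0 + 0.37×0 + 0.22×0 + 0.13×3 + 0.10×11 = 1.4900
Highest R₀: strategy Q with 23.7400.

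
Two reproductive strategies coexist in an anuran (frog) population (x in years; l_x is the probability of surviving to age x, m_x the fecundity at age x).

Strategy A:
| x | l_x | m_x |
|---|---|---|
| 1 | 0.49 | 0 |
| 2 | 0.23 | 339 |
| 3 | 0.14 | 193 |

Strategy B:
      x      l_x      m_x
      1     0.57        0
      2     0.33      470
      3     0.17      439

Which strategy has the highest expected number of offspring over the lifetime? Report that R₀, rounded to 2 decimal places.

229.73

Strategy A: R₀ = 0.49×0 + 0.23×339 + 0.14×193 = 104.9900
Strategy B: R₀ = 0.57×0 + 0.33×470 + 0.17×439 = 229.7300
Highest R₀: strategy B with 229.7300.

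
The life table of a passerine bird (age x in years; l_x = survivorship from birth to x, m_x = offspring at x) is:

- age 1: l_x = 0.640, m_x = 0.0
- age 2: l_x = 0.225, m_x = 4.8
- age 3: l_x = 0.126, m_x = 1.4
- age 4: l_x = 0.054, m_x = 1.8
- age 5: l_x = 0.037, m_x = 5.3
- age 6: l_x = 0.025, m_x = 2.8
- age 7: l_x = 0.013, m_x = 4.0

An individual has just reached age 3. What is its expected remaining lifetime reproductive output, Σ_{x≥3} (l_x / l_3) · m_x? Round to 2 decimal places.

4.70

l_3 = 0.126. Conditional survival from age 3 to x is l_x / l_3.
  x=3: (0.126/0.126) × 1.4 = 1.4000
  x=4: (0.054/0.126) × 1.8 = 0.7714
  x=5: (0.037/0.126) × 5.3 = 1.5563
  x=6: (0.025/0.126) × 2.8 = 0.5556
  x=7: (0.013/0.126) × 4.0 = 0.4127
Sum = 1.4000 + 0.7714 + 1.5563 + 0.5556 + 0.4127 = 4.6960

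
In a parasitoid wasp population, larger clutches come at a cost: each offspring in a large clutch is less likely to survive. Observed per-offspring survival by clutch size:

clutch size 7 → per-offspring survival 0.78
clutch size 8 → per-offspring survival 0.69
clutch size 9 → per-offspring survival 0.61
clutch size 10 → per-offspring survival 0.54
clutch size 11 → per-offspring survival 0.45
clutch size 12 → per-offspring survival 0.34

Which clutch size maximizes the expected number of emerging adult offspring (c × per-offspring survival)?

Expected emerging adult offspring = c × s(c):
  c=7: 7 × 0.78 = 5.460
  c=8: 8 × 0.69 = 5.520
  c=9: 9 × 0.61 = 5.490
  c=10: 10 × 0.54 = 5.400
  c=11: 11 × 0.45 = 4.950
  c=12: 12 × 0.34 = 4.080
Maximum at c = 8 (5.520 emerging adult offspring).

8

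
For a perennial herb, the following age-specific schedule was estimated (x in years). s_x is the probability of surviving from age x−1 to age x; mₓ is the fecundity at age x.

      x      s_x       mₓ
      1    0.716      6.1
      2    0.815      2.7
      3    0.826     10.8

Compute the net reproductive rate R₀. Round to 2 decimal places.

Survivorship from birth: l_x = s_1·s_2·…·s_x.
  l_1 = 0.71600
  l_2 = 0.58354
  l_3 = 0.48200
R₀ = Σ l_x mₓ:
  age 1: 0.71600 × 6.1 = 4.3676
  age 2: 0.58354 × 2.7 = 1.5756
  age 3: 0.48200 × 10.8 = 5.2056
R₀ = 4.3676 + 1.5756 + 5.2056 = 11.1488

11.15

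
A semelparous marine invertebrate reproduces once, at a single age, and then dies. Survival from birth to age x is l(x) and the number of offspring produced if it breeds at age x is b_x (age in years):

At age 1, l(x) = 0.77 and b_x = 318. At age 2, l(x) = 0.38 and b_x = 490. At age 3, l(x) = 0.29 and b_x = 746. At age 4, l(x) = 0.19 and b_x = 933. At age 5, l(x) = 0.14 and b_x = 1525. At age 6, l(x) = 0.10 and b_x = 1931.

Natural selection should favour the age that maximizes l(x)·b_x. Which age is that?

Expected offspring if breeding at age x = l(x) × b_x:
  age 1: 0.77 × 318 = 244.860
  age 2: 0.38 × 490 = 186.200
  age 3: 0.29 × 746 = 216.340
  age 4: 0.19 × 933 = 177.270
  age 5: 0.14 × 1525 = 213.500
  age 6: 0.10 × 1931 = 193.100
Maximum at age 1 (244.860).

1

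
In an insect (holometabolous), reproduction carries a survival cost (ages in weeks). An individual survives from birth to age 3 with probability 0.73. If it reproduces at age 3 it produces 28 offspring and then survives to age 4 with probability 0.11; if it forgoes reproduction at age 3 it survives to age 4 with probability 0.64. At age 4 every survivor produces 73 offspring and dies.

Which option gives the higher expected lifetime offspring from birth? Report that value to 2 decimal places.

breed at age 3: R₀ = 0.73 × (28 + 0.11 × 73) = 0.73 × 36.0300 = 26.3019
delay to age 4: R₀ = 0.73 × (0.64 × 73) = 0.73 × 46.7200 = 34.1056
Higher: delay to age 4 (34.1056).

34.11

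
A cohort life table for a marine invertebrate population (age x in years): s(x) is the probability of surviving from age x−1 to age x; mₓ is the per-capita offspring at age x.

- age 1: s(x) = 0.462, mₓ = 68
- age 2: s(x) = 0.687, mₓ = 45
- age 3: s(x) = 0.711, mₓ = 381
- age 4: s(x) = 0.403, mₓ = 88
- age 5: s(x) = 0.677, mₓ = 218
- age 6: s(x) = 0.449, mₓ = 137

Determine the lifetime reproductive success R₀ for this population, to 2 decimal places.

Survivorship from birth: l_x = s_1·s_2·…·s_x.
  l_1 = 0.46200
  l_2 = 0.31739
  l_3 = 0.22567
  l_4 = 0.09094
  l_5 = 0.06157
  l_6 = 0.02764
R₀ = Σ l_x mₓ:
  age 1: 0.46200 × 68 = 31.4160
  age 2: 0.31739 × 45 = 14.2826
  age 3: 0.22567 × 381 = 85.9803
  age 4: 0.09094 × 88 = 8.0027
  age 5: 0.06157 × 218 = 13.4223
  age 6: 0.02764 × 137 = 3.7867
R₀ = 31.4160 + 14.2826 + 85.9803 + 8.0027 + 13.4223 + 3.7867 = 156.8905

156.89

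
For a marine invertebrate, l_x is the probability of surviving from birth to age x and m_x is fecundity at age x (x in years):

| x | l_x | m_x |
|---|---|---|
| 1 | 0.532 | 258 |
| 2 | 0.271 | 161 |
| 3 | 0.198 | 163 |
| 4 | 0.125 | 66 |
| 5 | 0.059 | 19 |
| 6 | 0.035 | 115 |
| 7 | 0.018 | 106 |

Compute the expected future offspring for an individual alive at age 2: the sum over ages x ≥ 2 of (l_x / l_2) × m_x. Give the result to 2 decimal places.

l_2 = 0.271. Conditional survival from age 2 to x is l_x / l_2.
  x=2: (0.271/0.271) × 161 = 161.0000
  x=3: (0.198/0.271) × 163 = 119.0923
  x=4: (0.125/0.271) × 66 = 30.4428
  x=5: (0.059/0.271) × 19 = 4.1365
  x=6: (0.035/0.271) × 115 = 14.8524
  x=7: (0.018/0.271) × 106 = 7.0406
Sum = 161.0000 + 119.0923 + 30.4428 + 4.1365 + 14.8524 + 7.0406 = 336.5646

336.56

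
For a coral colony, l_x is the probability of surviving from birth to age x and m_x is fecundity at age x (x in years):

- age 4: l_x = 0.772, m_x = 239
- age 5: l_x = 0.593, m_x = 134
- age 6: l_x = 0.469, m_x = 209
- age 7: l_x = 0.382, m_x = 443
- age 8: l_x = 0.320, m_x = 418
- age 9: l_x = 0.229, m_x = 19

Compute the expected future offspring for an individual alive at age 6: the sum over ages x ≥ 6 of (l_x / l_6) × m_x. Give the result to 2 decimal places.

l_6 = 0.469. Conditional survival from age 6 to x is l_x / l_6.
  x=6: (0.469/0.469) × 209 = 209.0000
  x=7: (0.382/0.469) × 443 = 360.8230
  x=8: (0.320/0.469) × 418 = 285.2026
  x=9: (0.229/0.469) × 19 = 9.2772
Sum = 209.0000 + 360.8230 + 285.2026 + 9.2772 = 864.3028

864.30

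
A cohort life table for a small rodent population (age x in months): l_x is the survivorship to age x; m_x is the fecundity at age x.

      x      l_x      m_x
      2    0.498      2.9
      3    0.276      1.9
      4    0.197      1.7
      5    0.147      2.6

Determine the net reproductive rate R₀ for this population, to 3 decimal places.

R₀ = Σ l_x m_x:
  age 2: 0.498 × 2.9 = 1.4442
  age 3: 0.276 × 1.9 = 0.5244
  age 4: 0.197 × 1.7 = 0.3349
  age 5: 0.147 × 2.6 = 0.3822
R₀ = 1.4442 + 0.5244 + 0.3349 + 0.3822 = 2.6857

2.686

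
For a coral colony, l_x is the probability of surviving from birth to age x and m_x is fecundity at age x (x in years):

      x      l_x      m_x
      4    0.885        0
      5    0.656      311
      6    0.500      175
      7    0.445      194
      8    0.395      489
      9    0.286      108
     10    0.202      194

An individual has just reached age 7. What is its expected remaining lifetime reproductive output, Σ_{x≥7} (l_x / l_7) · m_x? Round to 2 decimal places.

785.53

l_7 = 0.445. Conditional survival from age 7 to x is l_x / l_7.
  x=7: (0.445/0.445) × 194 = 194.0000
  x=8: (0.395/0.445) × 489 = 434.0562
  x=9: (0.286/0.445) × 108 = 69.4112
  x=10: (0.202/0.445) × 194 = 88.0629
Sum = 194.0000 + 434.0562 + 69.4112 + 88.0629 = 785.5303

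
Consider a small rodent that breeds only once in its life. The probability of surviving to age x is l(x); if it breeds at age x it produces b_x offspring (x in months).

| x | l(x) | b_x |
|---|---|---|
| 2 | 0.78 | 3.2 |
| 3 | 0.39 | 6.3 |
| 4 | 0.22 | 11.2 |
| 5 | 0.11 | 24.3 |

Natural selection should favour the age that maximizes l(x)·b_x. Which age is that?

Expected offspring if breeding at age x = l(x) × b_x:
  age 2: 0.78 × 3.2 = 2.496
  age 3: 0.39 × 6.3 = 2.457
  age 4: 0.22 × 11.2 = 2.464
  age 5: 0.11 × 24.3 = 2.673
Maximum at age 5 (2.673).

5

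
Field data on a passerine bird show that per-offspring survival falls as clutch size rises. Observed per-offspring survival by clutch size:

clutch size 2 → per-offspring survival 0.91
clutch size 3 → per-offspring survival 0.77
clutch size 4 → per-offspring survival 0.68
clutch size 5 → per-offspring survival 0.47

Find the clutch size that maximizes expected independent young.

4

Expected independent young = c × s(c):
  c=2: 2 × 0.91 = 1.820
  c=3: 3 × 0.77 = 2.310
  c=4: 4 × 0.68 = 2.720
  c=5: 5 × 0.47 = 2.350
Maximum at c = 4 (2.720 independent young).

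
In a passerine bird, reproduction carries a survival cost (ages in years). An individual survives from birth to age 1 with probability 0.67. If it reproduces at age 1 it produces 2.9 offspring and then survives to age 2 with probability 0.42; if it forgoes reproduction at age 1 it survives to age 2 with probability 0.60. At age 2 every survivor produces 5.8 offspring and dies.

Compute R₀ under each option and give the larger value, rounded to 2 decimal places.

breed at age 1: R₀ = 0.67 × (2.9 + 0.42 × 5.8) = 0.67 × 5.3360 = 3.5751
delay to age 2: R₀ = 0.67 × (0.60 × 5.8) = 0.67 × 3.4800 = 2.3316
Higher: breed at age 1 (3.5751).

3.58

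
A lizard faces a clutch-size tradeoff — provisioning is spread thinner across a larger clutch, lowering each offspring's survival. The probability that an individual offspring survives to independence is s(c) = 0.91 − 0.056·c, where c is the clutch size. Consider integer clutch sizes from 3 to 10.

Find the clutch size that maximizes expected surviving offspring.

8

Expected surviving offspring = c × s(c):
  c=3: 3 × 0.742 = 2.226
  c=4: 4 × 0.686 = 2.744
  c=5: 5 × 0.630 = 3.150
  c=6: 6 × 0.574 = 3.444
  c=7: 7 × 0.518 = 3.626
  c=8: 8 × 0.462 = 3.696
  c=9: 9 × 0.406 = 3.654
  c=10: 10 × 0.350 = 3.500
Maximum at c = 8 (3.696 surviving offspring).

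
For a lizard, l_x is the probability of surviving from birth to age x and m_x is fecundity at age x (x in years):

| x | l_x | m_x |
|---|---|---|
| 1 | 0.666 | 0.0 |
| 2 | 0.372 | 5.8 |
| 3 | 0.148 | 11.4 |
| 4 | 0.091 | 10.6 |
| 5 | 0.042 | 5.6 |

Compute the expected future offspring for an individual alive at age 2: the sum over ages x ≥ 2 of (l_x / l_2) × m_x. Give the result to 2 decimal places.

13.56

l_2 = 0.372. Conditional survival from age 2 to x is l_x / l_2.
  x=2: (0.372/0.372) × 5.8 = 5.8000
  x=3: (0.148/0.372) × 11.4 = 4.5355
  x=4: (0.091/0.372) × 10.6 = 2.5930
  x=5: (0.042/0.372) × 5.6 = 0.6323
Sum = 5.8000 + 4.5355 + 2.5930 + 0.6323 = 13.5608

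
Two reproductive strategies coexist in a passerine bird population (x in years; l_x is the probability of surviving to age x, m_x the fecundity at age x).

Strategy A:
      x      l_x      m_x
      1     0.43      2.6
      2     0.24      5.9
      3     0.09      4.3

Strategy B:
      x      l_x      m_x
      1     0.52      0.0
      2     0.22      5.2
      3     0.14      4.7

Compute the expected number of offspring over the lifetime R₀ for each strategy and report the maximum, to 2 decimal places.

2.92

Strategy A: R₀ = 0.43×2.6 + 0.24×5.9 + 0.09×4.3 = 2.9210
Strategy B: R₀ = 0.52×0.0 + 0.22×5.2 + 0.14×4.7 = 1.8020
Highest R₀: strategy A with 2.9210.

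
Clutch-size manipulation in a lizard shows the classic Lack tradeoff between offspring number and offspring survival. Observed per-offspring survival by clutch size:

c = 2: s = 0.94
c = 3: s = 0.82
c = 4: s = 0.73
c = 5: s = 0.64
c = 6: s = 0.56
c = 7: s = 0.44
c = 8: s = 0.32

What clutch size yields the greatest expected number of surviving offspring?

6

Expected surviving offspring = c × s(c):
  c=2: 2 × 0.94 = 1.880
  c=3: 3 × 0.82 = 2.460
  c=4: 4 × 0.73 = 2.920
  c=5: 5 × 0.64 = 3.200
  c=6: 6 × 0.56 = 3.360
  c=7: 7 × 0.44 = 3.080
  c=8: 8 × 0.32 = 2.560
Maximum at c = 6 (3.360 surviving offspring).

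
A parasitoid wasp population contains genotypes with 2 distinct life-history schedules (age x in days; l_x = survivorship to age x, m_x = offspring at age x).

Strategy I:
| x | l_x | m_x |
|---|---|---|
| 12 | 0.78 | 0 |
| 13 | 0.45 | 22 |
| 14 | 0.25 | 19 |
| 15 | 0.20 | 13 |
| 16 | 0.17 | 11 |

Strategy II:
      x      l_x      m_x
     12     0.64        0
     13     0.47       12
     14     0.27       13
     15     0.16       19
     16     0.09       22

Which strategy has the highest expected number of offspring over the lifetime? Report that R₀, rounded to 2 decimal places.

Strategy I: R₀ = 0.78×0 + 0.45×22 + 0.25×19 + 0.20×13 + 0.17×11 = 19.1200
Strategy II: R₀ = 0.64×0 + 0.47×12 + 0.27×13 + 0.16×19 + 0.09×22 = 14.1700
Highest R₀: strategy I with 19.1200.

19.12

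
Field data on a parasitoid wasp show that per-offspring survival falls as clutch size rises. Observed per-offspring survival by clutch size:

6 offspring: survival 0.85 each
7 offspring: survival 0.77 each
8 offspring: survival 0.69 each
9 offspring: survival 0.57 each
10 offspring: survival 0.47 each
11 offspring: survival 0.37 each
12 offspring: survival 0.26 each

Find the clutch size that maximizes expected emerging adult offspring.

8

Expected emerging adult offspring = c × s(c):
  c=6: 6 × 0.85 = 5.100
  c=7: 7 × 0.77 = 5.390
  c=8: 8 × 0.69 = 5.520
  c=9: 9 × 0.57 = 5.130
  c=10: 10 × 0.47 = 4.700
  c=11: 11 × 0.37 = 4.070
  c=12: 12 × 0.26 = 3.120
Maximum at c = 8 (5.520 emerging adult offspring).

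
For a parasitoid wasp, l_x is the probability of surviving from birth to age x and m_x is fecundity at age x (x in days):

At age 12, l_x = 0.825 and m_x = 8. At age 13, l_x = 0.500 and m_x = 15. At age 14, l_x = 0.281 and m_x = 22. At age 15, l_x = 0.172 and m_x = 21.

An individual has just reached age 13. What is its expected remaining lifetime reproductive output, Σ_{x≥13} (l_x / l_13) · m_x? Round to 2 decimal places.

34.59

l_13 = 0.500. Conditional survival from age 13 to x is l_x / l_13.
  x=13: (0.500/0.500) × 15 = 15.0000
  x=14: (0.281/0.500) × 22 = 12.3640
  x=15: (0.172/0.500) × 21 = 7.2240
Sum = 15.0000 + 12.3640 + 7.2240 = 34.5880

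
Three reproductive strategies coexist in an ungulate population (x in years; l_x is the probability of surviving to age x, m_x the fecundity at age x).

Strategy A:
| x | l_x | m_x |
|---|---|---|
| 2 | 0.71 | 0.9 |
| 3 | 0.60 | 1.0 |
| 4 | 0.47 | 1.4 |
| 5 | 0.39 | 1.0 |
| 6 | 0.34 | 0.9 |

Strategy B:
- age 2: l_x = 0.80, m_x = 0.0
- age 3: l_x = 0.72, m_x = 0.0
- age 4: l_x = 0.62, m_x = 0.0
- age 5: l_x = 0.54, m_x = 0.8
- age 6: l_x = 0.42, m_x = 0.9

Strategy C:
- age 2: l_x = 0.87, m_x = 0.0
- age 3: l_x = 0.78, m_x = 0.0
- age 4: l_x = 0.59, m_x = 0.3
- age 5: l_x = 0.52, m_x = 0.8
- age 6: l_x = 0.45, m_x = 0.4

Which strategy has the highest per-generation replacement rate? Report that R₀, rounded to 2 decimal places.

Strategy A: R₀ = 0.71×0.9 + 0.60×1.0 + 0.47×1.4 + 0.39×1.0 + 0.34×0.9 = 2.5930
Strategy B: R₀ = 0.80×0.0 + 0.72×0.0 + 0.62×0.0 + 0.54×0.8 + 0.42×0.9 = 0.8100
Strategy C: R₀ = 0.87×0.0 + 0.78×0.0 + 0.59×0.3 + 0.52×0.8 + 0.45×0.4 = 0.7730
Highest R₀: strategy A with 2.5930.

2.59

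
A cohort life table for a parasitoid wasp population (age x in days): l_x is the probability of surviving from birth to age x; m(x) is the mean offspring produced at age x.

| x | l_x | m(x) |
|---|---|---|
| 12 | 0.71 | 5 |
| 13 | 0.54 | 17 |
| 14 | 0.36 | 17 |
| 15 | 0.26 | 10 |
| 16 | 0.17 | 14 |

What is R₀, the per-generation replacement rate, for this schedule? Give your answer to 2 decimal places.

23.83

R₀ = Σ l_x m(x):
  age 12: 0.71 × 5 = 3.5500
  age 13: 0.54 × 17 = 9.1800
  age 14: 0.36 × 17 = 6.1200
  age 15: 0.26 × 10 = 2.6000
  age 16: 0.17 × 14 = 2.3800
R₀ = 3.5500 + 9.1800 + 6.1200 + 2.6000 + 2.3800 = 23.8300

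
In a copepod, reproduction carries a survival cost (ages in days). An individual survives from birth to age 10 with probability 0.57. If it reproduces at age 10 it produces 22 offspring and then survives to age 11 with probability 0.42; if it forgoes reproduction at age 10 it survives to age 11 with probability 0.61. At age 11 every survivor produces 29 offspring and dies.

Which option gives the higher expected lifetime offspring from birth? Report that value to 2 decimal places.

19.48

breed at age 10: R₀ = 0.57 × (22 + 0.42 × 29) = 0.57 × 34.1800 = 19.4826
delay to age 11: R₀ = 0.57 × (0.61 × 29) = 0.57 × 17.6900 = 10.0833
Higher: breed at age 10 (19.4826).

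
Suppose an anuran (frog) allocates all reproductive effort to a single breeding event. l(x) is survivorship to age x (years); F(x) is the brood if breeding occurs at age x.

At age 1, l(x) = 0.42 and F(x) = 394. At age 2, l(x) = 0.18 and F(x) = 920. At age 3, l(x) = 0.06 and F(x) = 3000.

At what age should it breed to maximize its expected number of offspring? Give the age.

3

Expected offspring if breeding at age x = l(x) × F(x):
  age 1: 0.42 × 394 = 165.480
  age 2: 0.18 × 920 = 165.600
  age 3: 0.06 × 3000 = 180.000
Maximum at age 3 (180.000).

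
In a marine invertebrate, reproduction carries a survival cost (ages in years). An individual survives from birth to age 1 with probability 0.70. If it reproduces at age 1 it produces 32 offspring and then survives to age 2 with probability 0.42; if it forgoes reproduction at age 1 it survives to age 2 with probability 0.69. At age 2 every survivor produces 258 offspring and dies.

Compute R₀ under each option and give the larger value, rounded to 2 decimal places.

breed at age 1: R₀ = 0.70 × (32 + 0.42 × 258) = 0.70 × 140.3600 = 98.2520
delay to age 2: R₀ = 0.70 × (0.69 × 258) = 0.70 × 178.0200 = 124.6140
Higher: delay to age 2 (124.6140).

124.61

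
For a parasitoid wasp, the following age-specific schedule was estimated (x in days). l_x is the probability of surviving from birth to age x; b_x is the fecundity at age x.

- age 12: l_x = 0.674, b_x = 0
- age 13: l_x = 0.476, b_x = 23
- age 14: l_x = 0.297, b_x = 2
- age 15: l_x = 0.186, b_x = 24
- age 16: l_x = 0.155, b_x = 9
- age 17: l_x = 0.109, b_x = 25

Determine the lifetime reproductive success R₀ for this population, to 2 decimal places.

R₀ = Σ l_x b_x:
  age 12: 0.674 × 0 = 0.0000
  age 13: 0.476 × 23 = 10.9480
  age 14: 0.297 × 2 = 0.5940
  age 15: 0.186 × 24 = 4.4640
  age 16: 0.155 × 9 = 1.3950
  age 17: 0.109 × 25 = 2.7250
R₀ = 0.0000 + 10.9480 + 0.5940 + 4.4640 + 1.3950 + 2.7250 = 20.1260

20.13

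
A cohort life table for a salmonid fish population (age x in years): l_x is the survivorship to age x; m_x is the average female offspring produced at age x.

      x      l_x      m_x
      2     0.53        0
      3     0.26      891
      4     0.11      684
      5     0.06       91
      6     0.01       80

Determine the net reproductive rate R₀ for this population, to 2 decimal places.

R₀ = Σ l_x m_x:
  age 2: 0.53 × 0 = 0.0000
  age 3: 0.26 × 891 = 231.6600
  age 4: 0.11 × 684 = 75.2400
  age 5: 0.06 × 91 = 5.4600
  age 6: 0.01 × 80 = 0.8000
R₀ = 0.0000 + 231.6600 + 75.2400 + 5.4600 + 0.8000 = 313.1600

313.16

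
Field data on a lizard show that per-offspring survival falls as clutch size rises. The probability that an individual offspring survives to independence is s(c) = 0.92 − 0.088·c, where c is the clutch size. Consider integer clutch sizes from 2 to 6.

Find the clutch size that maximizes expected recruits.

Expected recruits = c × s(c):
  c=2: 2 × 0.744 = 1.488
  c=3: 3 × 0.656 = 1.968
  c=4: 4 × 0.568 = 2.272
  c=5: 5 × 0.480 = 2.400
  c=6: 6 × 0.392 = 2.352
Maximum at c = 5 (2.400 recruits).

5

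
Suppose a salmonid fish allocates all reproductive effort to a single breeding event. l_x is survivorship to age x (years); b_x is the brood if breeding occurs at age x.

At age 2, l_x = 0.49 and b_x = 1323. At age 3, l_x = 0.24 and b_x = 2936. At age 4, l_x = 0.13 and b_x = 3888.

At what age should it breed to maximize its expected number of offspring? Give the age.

Expected offspring if breeding at age x = l_x × b_x:
  age 2: 0.49 × 1323 = 648.270
  age 3: 0.24 × 2936 = 704.640
  age 4: 0.13 × 3888 = 505.440
Maximum at age 3 (704.640).

3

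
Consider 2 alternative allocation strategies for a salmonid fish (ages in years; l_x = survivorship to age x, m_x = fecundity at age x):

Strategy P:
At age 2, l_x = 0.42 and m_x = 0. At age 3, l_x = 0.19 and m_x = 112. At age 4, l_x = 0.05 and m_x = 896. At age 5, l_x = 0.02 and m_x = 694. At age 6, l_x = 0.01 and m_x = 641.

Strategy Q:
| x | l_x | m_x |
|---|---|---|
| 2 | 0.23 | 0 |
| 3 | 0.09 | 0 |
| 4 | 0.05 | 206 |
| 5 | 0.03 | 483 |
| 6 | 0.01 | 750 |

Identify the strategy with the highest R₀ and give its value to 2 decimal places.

Strategy P: R₀ = 0.42×0 + 0.19×112 + 0.05×896 + 0.02×694 + 0.01×641 = 86.3700
Strategy Q: R₀ = 0.23×0 + 0.09×0 + 0.05×206 + 0.03×483 + 0.01×750 = 32.2900
Highest R₀: strategy P with 86.3700.

86.37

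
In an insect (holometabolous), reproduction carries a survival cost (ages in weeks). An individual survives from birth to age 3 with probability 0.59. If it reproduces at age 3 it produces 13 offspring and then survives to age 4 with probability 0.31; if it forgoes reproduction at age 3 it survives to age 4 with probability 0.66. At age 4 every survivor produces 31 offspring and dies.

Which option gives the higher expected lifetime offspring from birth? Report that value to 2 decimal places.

13.34

breed at age 3: R₀ = 0.59 × (13 + 0.31 × 31) = 0.59 × 22.6100 = 13.3399
delay to age 4: R₀ = 0.59 × (0.66 × 31) = 0.59 × 20.4600 = 12.0714
Higher: breed at age 3 (13.3399).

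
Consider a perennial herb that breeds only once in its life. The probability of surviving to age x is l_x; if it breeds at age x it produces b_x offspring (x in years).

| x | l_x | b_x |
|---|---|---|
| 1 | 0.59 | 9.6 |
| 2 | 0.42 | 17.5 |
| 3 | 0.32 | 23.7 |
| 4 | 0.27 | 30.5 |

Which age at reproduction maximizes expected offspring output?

Expected offspring if breeding at age x = l_x × b_x:
  age 1: 0.59 × 9.6 = 5.664
  age 2: 0.42 × 17.5 = 7.350
  age 3: 0.32 × 23.7 = 7.584
  age 4: 0.27 × 30.5 = 8.235
Maximum at age 4 (8.235).

4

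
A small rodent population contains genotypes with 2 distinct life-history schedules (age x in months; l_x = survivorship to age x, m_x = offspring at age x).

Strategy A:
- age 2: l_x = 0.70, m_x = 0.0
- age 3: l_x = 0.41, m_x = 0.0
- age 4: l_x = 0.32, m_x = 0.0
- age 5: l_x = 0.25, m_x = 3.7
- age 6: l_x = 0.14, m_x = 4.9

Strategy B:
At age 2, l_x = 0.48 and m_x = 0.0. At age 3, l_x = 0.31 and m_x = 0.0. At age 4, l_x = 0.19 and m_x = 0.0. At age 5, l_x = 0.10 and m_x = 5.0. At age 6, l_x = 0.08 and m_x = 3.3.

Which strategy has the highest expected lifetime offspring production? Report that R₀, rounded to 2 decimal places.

Strategy A: R₀ = 0.70×0.0 + 0.41×0.0 + 0.32×0.0 + 0.25×3.7 + 0.14×4.9 = 1.6110
Strategy B: R₀ = 0.48×0.0 + 0.31×0.0 + 0.19×0.0 + 0.10×5.0 + 0.08×3.3 = 0.7640
Highest R₀: strategy A with 1.6110.

1.61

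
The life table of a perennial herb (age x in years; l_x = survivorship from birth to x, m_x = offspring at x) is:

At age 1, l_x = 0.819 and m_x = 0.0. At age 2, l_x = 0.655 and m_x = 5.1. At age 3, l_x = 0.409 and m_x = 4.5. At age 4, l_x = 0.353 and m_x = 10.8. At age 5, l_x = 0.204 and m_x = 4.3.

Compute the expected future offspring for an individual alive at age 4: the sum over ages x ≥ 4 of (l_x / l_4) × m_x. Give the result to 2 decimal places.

13.28

l_4 = 0.353. Conditional survival from age 4 to x is l_x / l_4.
  x=4: (0.353/0.353) × 10.8 = 10.8000
  x=5: (0.204/0.353) × 4.3 = 2.4850
Sum = 10.8000 + 2.4850 = 13.2850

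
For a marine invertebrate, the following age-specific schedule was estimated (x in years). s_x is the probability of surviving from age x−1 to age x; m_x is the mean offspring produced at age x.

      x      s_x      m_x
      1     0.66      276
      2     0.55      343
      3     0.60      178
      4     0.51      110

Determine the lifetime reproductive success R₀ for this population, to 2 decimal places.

357.66

Survivorship from birth: l_x = s_1·s_2·…·s_x.
  l_1 = 0.66000
  l_2 = 0.36300
  l_3 = 0.21780
  l_4 = 0.11108
R₀ = Σ l_x m_x:
  age 1: 0.66000 × 276 = 182.1600
  age 2: 0.36300 × 343 = 124.5090
  age 3: 0.21780 × 178 = 38.7684
  age 4: 0.11108 × 110 = 12.2188
R₀ = 182.1600 + 124.5090 + 38.7684 + 12.2188 = 357.6562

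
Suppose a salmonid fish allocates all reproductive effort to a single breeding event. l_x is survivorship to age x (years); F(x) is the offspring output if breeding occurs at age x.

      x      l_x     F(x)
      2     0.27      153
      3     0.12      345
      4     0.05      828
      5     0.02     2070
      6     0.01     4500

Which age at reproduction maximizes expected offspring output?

6

Expected offspring if breeding at age x = l_x × F(x):
  age 2: 0.27 × 153 = 41.310
  age 3: 0.12 × 345 = 41.400
  age 4: 0.05 × 828 = 41.400
  age 5: 0.02 × 2070 = 41.400
  age 6: 0.01 × 4500 = 45.000
Maximum at age 6 (45.000).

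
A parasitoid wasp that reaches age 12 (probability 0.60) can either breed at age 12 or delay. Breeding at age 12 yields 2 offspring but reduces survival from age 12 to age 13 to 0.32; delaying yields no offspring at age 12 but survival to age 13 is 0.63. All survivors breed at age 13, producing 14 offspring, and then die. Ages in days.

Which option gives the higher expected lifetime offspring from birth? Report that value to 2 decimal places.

5.29

breed at age 12: R₀ = 0.60 × (2 + 0.32 × 14) = 0.60 × 6.4800 = 3.8880
delay to age 13: R₀ = 0.60 × (0.63 × 14) = 0.60 × 8.8200 = 5.2920
Higher: delay to age 13 (5.2920).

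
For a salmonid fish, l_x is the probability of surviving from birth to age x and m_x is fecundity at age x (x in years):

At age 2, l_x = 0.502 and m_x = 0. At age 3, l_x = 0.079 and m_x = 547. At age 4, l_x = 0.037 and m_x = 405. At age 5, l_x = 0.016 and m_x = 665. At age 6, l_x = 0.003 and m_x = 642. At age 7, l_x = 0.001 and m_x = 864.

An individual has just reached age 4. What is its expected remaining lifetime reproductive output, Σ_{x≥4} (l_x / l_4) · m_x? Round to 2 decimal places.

l_4 = 0.037. Conditional survival from age 4 to x is l_x / l_4.
  x=4: (0.037/0.037) × 405 = 405.0000
  x=5: (0.016/0.037) × 665 = 287.5676
  x=6: (0.003/0.037) × 642 = 52.0541
  x=7: (0.001/0.037) × 864 = 23.3514
Sum = 405.0000 + 287.5676 + 52.0541 + 23.3514 = 767.9730

767.97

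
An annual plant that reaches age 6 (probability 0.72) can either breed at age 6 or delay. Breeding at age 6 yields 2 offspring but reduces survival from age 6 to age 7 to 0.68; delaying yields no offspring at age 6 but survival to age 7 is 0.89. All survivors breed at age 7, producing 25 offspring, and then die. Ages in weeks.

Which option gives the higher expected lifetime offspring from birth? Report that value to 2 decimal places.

16.02

breed at age 6: R₀ = 0.72 × (2 + 0.68 × 25) = 0.72 × 19.0000 = 13.6800
delay to age 7: R₀ = 0.72 × (0.89 × 25) = 0.72 × 22.2500 = 16.0200
Higher: delay to age 7 (16.0200).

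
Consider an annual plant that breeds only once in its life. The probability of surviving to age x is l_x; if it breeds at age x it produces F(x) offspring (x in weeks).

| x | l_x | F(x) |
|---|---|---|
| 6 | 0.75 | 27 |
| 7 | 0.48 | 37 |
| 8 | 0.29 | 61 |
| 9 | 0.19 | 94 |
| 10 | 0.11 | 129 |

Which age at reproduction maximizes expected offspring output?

Expected offspring if breeding at age x = l_x × F(x):
  age 6: 0.75 × 27 = 20.250
  age 7: 0.48 × 37 = 17.760
  age 8: 0.29 × 61 = 17.690
  age 9: 0.19 × 94 = 17.860
  age 10: 0.11 × 129 = 14.190
Maximum at age 6 (20.250).

6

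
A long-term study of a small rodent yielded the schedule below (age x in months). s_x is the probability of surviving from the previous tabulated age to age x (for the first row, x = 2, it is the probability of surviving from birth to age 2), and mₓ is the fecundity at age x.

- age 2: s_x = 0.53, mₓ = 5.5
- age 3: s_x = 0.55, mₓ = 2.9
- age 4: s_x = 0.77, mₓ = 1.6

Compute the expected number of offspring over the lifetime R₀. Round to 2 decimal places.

Survivorship from birth: l_x = s_2·s_3·…·s_x.
  l_2 = 0.53000
  l_3 = 0.29150
  l_4 = 0.22446
R₀ = Σ l_x mₓ:
  age 2: 0.53000 × 5.5 = 2.9150
  age 3: 0.29150 × 2.9 = 0.8453
  age 4: 0.22446 × 1.6 = 0.3591
R₀ = 2.9150 + 0.8453 + 0.3591 = 4.1195

4.12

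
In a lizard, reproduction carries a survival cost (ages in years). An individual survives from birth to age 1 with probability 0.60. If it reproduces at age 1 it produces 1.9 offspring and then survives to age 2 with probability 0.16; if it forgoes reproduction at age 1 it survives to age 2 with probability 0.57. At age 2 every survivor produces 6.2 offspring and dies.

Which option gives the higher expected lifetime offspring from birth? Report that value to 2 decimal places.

breed at age 1: R₀ = 0.60 × (1.9 + 0.16 × 6.2) = 0.60 × 2.8920 = 1.7352
delay to age 2: R₀ = 0.60 × (0.57 × 6.2) = 0.60 × 3.5340 = 2.1204
Higher: delay to age 2 (2.1204).

2.12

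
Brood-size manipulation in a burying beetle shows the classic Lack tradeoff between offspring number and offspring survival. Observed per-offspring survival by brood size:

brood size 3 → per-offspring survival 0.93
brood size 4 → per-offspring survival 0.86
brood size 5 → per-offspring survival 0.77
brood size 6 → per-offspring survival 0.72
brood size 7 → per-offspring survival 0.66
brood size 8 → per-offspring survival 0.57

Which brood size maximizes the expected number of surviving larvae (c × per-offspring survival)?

Expected surviving larvae = c × s(c):
  c=3: 3 × 0.93 = 2.790
  c=4: 4 × 0.86 = 3.440
  c=5: 5 × 0.77 = 3.850
  c=6: 6 × 0.72 = 4.320
  c=7: 7 × 0.66 = 4.620
  c=8: 8 × 0.57 = 4.560
Maximum at c = 7 (4.620 surviving larvae).

7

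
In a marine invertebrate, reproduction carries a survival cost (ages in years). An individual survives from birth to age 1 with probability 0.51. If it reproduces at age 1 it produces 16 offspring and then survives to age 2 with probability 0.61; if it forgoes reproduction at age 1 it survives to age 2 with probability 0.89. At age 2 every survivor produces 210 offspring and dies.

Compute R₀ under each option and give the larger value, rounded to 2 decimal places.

breed at age 1: R₀ = 0.51 × (16 + 0.61 × 210) = 0.51 × 144.1000 = 73.4910
delay to age 2: R₀ = 0.51 × (0.89 × 210) = 0.51 × 186.9000 = 95.3190
Higher: delay to age 2 (95.3190).

95.32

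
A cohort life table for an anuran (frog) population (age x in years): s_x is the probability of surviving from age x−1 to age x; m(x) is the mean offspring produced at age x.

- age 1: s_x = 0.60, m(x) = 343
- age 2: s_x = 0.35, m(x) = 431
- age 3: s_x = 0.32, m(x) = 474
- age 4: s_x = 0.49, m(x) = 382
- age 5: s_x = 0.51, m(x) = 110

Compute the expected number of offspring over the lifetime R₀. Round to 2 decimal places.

342.59

Survivorship from birth: l_x = s_1·s_2·…·s_x.
  l_1 = 0.60000
  l_2 = 0.21000
  l_3 = 0.06720
  l_4 = 0.03293
  l_5 = 0.01679
R₀ = Σ l_x m(x):
  age 1: 0.60000 × 343 = 205.8000
  age 2: 0.21000 × 431 = 90.5100
  age 3: 0.06720 × 474 = 31.8528
  age 4: 0.03293 × 382 = 12.5793
  age 5: 0.01679 × 110 = 1.8469
R₀ = 205.8000 + 90.5100 + 31.8528 + 12.5793 + 1.8469 = 342.5890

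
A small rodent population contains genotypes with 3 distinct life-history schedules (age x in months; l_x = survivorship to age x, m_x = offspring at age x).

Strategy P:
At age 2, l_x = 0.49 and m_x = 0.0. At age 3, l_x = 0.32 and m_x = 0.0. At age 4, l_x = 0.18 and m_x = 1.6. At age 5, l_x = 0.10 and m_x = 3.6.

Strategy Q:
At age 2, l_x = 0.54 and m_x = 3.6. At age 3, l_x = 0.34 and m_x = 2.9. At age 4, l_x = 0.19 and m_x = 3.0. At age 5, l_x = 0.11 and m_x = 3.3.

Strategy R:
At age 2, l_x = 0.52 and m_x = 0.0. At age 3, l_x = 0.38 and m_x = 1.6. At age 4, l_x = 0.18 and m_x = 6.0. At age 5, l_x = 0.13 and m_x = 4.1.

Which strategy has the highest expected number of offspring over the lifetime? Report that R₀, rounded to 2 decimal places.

Strategy P: R₀ = 0.49×0.0 + 0.32×0.0 + 0.18×1.6 + 0.10×3.6 = 0.6480
Strategy Q: R₀ = 0.54×3.6 + 0.34×2.9 + 0.19×3.0 + 0.11×3.3 = 3.8630
Strategy R: R₀ = 0.52×0.0 + 0.38×1.6 + 0.18×6.0 + 0.13×4.1 = 2.2210
Highest R₀: strategy Q with 3.8630.

3.86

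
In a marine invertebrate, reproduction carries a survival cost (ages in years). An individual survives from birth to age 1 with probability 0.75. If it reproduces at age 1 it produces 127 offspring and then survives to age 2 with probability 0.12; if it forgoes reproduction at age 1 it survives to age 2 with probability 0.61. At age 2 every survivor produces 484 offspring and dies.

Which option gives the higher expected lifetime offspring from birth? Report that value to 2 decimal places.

breed at age 1: R₀ = 0.75 × (127 + 0.12 × 484) = 0.75 × 185.0800 = 138.8100
delay to age 2: R₀ = 0.75 × (0.61 × 484) = 0.75 × 295.2400 = 221.4300
Higher: delay to age 2 (221.4300).

221.43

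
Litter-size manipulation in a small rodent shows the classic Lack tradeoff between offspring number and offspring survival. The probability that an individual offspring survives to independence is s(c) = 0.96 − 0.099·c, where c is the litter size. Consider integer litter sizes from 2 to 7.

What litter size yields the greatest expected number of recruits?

5

Expected recruits = c × s(c):
  c=2: 2 × 0.762 = 1.524
  c=3: 3 × 0.663 = 1.989
  c=4: 4 × 0.564 = 2.256
  c=5: 5 × 0.465 = 2.325
  c=6: 6 × 0.366 = 2.196
  c=7: 7 × 0.267 = 1.869
Maximum at c = 5 (2.325 recruits).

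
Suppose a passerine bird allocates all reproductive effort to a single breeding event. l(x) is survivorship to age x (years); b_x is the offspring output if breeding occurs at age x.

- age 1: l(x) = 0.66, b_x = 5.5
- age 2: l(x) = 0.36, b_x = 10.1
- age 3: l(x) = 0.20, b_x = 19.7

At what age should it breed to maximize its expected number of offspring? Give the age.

Expected offspring if breeding at age x = l(x) × b_x:
  age 1: 0.66 × 5.5 = 3.630
  age 2: 0.36 × 10.1 = 3.636
  age 3: 0.20 × 19.7 = 3.940
Maximum at age 3 (3.940).

3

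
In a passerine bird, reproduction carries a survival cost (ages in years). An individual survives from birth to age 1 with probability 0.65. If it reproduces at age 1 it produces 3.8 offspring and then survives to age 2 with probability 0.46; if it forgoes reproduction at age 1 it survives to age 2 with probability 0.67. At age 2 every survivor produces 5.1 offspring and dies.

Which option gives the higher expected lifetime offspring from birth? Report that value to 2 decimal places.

breed at age 1: R₀ = 0.65 × (3.8 + 0.46 × 5.1) = 0.65 × 6.1460 = 3.9949
delay to age 2: R₀ = 0.65 × (0.67 × 5.1) = 0.65 × 3.4170 = 2.2210
Higher: breed at age 1 (3.9949).

3.99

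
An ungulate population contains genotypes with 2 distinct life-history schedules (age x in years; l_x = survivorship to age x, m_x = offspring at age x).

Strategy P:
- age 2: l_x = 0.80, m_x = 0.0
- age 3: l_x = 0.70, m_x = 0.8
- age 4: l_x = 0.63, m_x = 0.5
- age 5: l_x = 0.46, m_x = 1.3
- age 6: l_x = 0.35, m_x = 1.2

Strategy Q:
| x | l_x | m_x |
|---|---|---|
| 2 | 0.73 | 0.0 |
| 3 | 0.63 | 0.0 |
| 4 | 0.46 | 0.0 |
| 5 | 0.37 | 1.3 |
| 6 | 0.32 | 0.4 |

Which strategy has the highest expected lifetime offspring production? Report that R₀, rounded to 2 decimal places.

1.89

Strategy P: R₀ = 0.80×0.0 + 0.70×0.8 + 0.63×0.5 + 0.46×1.3 + 0.35×1.2 = 1.8930
Strategy Q: R₀ = 0.73×0.0 + 0.63×0.0 + 0.46×0.0 + 0.37×1.3 + 0.32×0.4 = 0.6090
Highest R₀: strategy P with 1.8930.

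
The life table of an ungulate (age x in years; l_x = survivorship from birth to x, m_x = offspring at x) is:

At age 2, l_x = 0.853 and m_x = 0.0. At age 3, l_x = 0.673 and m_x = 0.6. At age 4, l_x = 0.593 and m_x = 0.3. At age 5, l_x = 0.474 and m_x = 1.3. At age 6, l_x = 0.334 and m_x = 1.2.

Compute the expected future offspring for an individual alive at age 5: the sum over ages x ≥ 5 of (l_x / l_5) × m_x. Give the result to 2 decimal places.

2.15

l_5 = 0.474. Conditional survival from age 5 to x is l_x / l_5.
  x=5: (0.474/0.474) × 1.3 = 1.3000
  x=6: (0.334/0.474) × 1.2 = 0.8456
Sum = 1.3000 + 0.8456 = 2.1456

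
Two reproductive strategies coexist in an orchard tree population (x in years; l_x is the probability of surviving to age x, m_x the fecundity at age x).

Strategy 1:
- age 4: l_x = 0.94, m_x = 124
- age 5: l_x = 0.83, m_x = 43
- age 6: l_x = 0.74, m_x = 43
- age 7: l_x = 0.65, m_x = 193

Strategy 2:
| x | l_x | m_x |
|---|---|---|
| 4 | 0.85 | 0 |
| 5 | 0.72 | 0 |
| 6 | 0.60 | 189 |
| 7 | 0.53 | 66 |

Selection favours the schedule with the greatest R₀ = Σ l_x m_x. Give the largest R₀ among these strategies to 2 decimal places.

309.52

Strategy 1: R₀ = 0.94×124 + 0.83×43 + 0.74×43 + 0.65×193 = 309.5200
Strategy 2: R₀ = 0.85×0 + 0.72×0 + 0.60×189 + 0.53×66 = 148.3800
Highest R₀: strategy 1 with 309.5200.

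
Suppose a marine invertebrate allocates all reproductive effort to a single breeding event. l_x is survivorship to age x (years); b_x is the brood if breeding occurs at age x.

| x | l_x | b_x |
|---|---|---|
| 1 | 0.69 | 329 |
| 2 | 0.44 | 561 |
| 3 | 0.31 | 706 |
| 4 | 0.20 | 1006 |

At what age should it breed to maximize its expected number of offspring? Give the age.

Expected offspring if breeding at age x = l_x × b_x:
  age 1: 0.69 × 329 = 227.010
  age 2: 0.44 × 561 = 246.840
  age 3: 0.31 × 706 = 218.860
  age 4: 0.20 × 1006 = 201.200
Maximum at age 2 (246.840).

2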